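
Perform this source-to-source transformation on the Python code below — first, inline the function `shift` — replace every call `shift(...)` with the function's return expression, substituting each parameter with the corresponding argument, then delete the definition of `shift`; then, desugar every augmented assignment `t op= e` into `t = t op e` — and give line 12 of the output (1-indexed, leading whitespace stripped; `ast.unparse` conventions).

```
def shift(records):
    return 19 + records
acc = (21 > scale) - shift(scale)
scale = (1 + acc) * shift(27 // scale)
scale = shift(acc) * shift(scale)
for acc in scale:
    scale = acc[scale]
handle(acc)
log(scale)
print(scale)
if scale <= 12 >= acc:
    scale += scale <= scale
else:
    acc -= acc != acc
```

acc = acc - (acc != acc)

Transformed code:
acc = (21 > scale) - (19 + scale)
scale = (1 + acc) * (19 + 27 // scale)
scale = (19 + acc) * (19 + scale)
for acc in scale:
    scale = acc[scale]
handle(acc)
log(scale)
print(scale)
if scale <= 12 >= acc:
    scale = scale + (scale <= scale)
else:
    acc = acc - (acc != acc)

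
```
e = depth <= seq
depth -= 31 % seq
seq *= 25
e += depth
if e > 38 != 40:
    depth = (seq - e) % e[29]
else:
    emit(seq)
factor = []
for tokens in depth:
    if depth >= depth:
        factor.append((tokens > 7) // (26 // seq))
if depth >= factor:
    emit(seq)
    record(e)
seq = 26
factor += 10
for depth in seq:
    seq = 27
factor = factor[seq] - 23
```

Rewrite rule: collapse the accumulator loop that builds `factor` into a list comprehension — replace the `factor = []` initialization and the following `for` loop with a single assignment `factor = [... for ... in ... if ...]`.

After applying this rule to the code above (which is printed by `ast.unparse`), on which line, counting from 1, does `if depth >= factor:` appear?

Transformed code:
e = depth <= seq
depth -= 31 % seq
seq *= 25
e += depth
if e > 38 != 40:
    depth = (seq - e) % e[29]
else:
    emit(seq)
factor = [(tokens > 7) // (26 // seq) for tokens in depth if depth >= depth]
if depth >= factor:
    emit(seq)
    record(e)
seq = 26
factor += 10
for depth in seq:
    seq = 27
factor = factor[seq] - 23

10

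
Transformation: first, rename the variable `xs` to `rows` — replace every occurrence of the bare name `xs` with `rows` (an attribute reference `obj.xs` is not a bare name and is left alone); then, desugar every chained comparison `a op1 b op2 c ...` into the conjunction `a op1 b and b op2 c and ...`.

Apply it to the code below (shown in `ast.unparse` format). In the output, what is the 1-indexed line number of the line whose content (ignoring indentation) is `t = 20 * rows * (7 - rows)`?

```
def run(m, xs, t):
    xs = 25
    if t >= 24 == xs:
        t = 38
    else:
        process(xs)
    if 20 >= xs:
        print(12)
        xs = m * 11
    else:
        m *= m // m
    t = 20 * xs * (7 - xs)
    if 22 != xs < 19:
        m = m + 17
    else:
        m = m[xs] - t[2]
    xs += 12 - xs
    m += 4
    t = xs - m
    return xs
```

12

Transformed code:
def run(m, rows, t):
    rows = 25
    if t >= 24 and 24 == rows:
        t = 38
    else:
        process(rows)
    if 20 >= rows:
        print(12)
        rows = m * 11
    else:
        m *= m // m
    t = 20 * rows * (7 - rows)
    if 22 != rows and rows < 19:
        m = m + 17
    else:
        m = m[rows] - t[2]
    rows += 12 - rows
    m += 4
    t = rows - m
    return rows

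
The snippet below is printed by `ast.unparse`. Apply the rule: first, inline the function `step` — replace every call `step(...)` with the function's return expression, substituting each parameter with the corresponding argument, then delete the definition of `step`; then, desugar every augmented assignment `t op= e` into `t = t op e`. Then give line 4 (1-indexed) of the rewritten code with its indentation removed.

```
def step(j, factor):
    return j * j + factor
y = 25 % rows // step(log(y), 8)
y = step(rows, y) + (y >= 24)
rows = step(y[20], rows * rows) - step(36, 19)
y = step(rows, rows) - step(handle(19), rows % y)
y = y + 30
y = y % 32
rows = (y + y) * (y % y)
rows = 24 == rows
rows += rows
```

Transformed code:
y = 25 % rows // (log(y) * log(y) + 8)
y = rows * rows + y + (y >= 24)
rows = y[20] * y[20] + rows * rows - (36 * 36 + 19)
y = rows * rows + rows - (handle(19) * handle(19) + rows % y)
y = y + 30
y = y % 32
rows = (y + y) * (y % y)
rows = 24 == rows
rows = rows + rows

y = rows * rows + rows - (handle(19) * handle(19) + rows % y)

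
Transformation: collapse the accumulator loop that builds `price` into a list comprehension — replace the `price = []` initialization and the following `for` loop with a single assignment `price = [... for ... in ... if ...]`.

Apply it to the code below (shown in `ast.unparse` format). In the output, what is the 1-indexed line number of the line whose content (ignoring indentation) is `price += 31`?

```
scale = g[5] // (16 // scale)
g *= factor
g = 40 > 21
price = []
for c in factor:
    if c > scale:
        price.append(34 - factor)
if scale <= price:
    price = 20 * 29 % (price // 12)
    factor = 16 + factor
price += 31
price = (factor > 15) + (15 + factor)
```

Transformed code:
scale = g[5] // (16 // scale)
g *= factor
g = 40 > 21
price = [34 - factor for c in factor if c > scale]
if scale <= price:
    price = 20 * 29 % (price // 12)
    factor = 16 + factor
price += 31
price = (factor > 15) + (15 + factor)

8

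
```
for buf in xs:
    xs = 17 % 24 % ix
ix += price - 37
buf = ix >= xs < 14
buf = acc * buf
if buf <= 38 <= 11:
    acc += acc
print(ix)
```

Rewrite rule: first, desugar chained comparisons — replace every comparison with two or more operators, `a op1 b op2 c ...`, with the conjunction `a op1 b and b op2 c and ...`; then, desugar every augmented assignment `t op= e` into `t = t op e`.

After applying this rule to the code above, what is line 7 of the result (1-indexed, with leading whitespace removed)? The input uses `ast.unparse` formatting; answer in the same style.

acc = acc + acc

Transformed code:
for buf in xs:
    xs = 17 % 24 % ix
ix = ix + (price - 37)
buf = ix >= xs and xs < 14
buf = acc * buf
if buf <= 38 and 38 <= 11:
    acc = acc + acc
print(ix)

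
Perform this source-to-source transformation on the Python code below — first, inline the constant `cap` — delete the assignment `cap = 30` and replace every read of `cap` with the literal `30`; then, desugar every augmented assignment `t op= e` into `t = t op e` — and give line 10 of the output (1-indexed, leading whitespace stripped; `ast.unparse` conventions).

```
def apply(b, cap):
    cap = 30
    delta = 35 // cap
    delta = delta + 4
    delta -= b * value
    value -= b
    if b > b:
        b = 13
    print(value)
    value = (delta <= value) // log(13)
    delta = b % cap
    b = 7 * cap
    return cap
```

delta = b % 30

Transformed code:
def apply(b, cap):
    delta = 35 // 30
    delta = delta + 4
    delta = delta - b * value
    value = value - b
    if b > b:
        b = 13
    print(value)
    value = (delta <= value) // log(13)
    delta = b % 30
    b = 7 * 30
    return 30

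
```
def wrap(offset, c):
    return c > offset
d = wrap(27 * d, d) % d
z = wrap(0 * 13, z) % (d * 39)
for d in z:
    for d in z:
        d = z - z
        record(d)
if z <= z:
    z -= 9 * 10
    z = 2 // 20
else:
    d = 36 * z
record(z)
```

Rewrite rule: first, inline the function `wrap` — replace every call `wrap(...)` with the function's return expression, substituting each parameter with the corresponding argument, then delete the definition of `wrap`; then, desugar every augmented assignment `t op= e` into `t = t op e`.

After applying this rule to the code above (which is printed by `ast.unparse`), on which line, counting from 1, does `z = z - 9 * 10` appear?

Transformed code:
d = (d > 27 * d) % d
z = (z > 0 * 13) % (d * 39)
for d in z:
    for d in z:
        d = z - z
        record(d)
if z <= z:
    z = z - 9 * 10
    z = 2 // 20
else:
    d = 36 * z
record(z)

8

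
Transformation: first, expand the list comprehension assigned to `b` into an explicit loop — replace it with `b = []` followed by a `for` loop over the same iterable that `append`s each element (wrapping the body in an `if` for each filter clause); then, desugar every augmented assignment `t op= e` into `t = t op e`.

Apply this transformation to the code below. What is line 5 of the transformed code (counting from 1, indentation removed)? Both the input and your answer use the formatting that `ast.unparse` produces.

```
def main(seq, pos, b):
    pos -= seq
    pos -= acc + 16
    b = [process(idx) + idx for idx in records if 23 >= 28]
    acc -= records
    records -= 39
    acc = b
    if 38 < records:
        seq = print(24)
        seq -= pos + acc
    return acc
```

Transformed code:
def main(seq, pos, b):
    pos = pos - seq
    pos = pos - (acc + 16)
    b = []
    for idx in records:
        if 23 >= 28:
            b.append(process(idx) + idx)
    acc = acc - records
    records = records - 39
    acc = b
    if 38 < records:
        seq = print(24)
        seq = seq - (pos + acc)
    return acc

for idx in records:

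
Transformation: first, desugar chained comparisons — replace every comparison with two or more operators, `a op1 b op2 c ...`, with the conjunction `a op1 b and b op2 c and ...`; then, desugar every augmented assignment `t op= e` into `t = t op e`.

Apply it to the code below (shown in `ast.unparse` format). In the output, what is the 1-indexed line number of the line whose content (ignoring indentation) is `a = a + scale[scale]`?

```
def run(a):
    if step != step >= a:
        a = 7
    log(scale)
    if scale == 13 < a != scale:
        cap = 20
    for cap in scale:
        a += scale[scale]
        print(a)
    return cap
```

Transformed code:
def run(a):
    if step != step and step >= a:
        a = 7
    log(scale)
    if scale == 13 and 13 < a and (a != scale):
        cap = 20
    for cap in scale:
        a = a + scale[scale]
        print(a)
    return cap

8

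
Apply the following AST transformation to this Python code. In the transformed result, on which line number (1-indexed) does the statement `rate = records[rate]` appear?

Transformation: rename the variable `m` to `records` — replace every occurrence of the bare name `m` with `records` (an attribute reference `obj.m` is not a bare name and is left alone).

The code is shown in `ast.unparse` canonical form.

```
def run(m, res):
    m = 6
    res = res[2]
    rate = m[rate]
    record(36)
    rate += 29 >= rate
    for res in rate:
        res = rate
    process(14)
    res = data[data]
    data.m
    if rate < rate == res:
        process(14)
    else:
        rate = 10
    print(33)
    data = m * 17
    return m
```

4

Transformed code:
def run(records, res):
    records = 6
    res = res[2]
    rate = records[rate]
    record(36)
    rate += 29 >= rate
    for res in rate:
        res = rate
    process(14)
    res = data[data]
    data.m
    if rate < rate == res:
        process(14)
    else:
        rate = 10
    print(33)
    data = records * 17
    return records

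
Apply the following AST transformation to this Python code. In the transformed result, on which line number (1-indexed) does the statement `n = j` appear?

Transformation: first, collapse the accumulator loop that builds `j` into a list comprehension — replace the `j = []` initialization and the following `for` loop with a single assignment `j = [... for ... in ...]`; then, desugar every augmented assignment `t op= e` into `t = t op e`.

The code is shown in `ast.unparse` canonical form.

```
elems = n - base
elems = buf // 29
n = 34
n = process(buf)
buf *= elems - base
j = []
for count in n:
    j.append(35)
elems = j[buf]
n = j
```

8

Transformed code:
elems = n - base
elems = buf // 29
n = 34
n = process(buf)
buf = buf * (elems - base)
j = [35 for count in n]
elems = j[buf]
n = j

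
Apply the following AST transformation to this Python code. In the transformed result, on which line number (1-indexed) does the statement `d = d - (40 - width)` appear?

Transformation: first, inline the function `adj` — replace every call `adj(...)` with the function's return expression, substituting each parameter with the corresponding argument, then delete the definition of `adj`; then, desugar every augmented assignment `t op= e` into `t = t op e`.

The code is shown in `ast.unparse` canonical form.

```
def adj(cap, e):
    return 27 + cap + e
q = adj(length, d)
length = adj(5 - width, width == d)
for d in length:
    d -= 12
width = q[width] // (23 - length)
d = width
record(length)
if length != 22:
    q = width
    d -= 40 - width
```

Transformed code:
q = 27 + length + d
length = 27 + (5 - width) + (width == d)
for d in length:
    d = d - 12
width = q[width] // (23 - length)
d = width
record(length)
if length != 22:
    q = width
    d = d - (40 - width)

10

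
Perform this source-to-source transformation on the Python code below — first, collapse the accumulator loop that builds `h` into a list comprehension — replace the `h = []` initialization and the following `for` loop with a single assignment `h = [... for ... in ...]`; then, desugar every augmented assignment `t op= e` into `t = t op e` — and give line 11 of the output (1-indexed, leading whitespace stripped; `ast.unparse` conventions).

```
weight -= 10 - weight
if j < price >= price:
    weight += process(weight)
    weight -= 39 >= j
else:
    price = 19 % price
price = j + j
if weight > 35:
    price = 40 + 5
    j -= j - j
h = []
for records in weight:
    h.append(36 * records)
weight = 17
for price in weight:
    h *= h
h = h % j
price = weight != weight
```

Transformed code:
weight = weight - (10 - weight)
if j < price >= price:
    weight = weight + process(weight)
    weight = weight - (39 >= j)
else:
    price = 19 % price
price = j + j
if weight > 35:
    price = 40 + 5
    j = j - (j - j)
h = [36 * records for records in weight]
weight = 17
for price in weight:
    h = h * h
h = h % j
price = weight != weight

h = [36 * records for records in weight]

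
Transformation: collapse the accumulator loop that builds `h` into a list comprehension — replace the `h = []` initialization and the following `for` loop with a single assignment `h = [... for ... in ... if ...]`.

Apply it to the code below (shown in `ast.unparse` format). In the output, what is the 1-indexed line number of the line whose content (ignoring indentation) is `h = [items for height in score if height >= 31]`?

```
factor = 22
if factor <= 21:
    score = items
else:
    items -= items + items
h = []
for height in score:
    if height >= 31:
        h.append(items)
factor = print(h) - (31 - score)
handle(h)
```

6

Transformed code:
factor = 22
if factor <= 21:
    score = items
else:
    items -= items + items
h = [items for height in score if height >= 31]
factor = print(h) - (31 - score)
handle(h)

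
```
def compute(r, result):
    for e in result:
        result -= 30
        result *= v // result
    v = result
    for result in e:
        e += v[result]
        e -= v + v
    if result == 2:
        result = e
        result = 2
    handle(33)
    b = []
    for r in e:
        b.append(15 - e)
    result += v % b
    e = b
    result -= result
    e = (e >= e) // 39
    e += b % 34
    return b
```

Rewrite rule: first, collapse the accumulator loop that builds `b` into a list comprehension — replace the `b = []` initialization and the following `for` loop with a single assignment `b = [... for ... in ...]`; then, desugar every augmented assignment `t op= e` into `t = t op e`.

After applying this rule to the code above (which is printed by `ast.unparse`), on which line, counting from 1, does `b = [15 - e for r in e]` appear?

13

Transformed code:
def compute(r, result):
    for e in result:
        result = result - 30
        result = result * (v // result)
    v = result
    for result in e:
        e = e + v[result]
        e = e - (v + v)
    if result == 2:
        result = e
        result = 2
    handle(33)
    b = [15 - e for r in e]
    result = result + v % b
    e = b
    result = result - result
    e = (e >= e) // 39
    e = e + b % 34
    return b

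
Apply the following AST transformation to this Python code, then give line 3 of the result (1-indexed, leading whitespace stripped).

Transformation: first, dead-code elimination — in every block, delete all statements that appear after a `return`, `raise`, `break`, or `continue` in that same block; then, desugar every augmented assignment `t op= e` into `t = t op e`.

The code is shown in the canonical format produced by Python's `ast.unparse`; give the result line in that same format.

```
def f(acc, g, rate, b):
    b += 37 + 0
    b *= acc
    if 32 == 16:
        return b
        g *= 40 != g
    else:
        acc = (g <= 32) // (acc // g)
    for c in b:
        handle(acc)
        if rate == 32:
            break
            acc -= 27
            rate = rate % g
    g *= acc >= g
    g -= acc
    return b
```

Transformed code:
def f(acc, g, rate, b):
    b = b + (37 + 0)
    b = b * acc
    if 32 == 16:
        return b
    else:
        acc = (g <= 32) // (acc // g)
    for c in b:
        handle(acc)
        if rate == 32:
            break
    g = g * (acc >= g)
    g = g - acc
    return b

b = b * acc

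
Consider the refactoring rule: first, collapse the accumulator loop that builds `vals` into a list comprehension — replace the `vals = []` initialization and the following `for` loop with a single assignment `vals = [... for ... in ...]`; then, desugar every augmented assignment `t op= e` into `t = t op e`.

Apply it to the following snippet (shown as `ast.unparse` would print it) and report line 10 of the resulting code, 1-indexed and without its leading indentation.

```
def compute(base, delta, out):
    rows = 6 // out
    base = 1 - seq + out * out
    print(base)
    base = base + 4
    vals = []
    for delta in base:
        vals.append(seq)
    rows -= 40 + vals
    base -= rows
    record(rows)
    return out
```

Transformed code:
def compute(base, delta, out):
    rows = 6 // out
    base = 1 - seq + out * out
    print(base)
    base = base + 4
    vals = [seq for delta in base]
    rows = rows - (40 + vals)
    base = base - rows
    record(rows)
    return out

return out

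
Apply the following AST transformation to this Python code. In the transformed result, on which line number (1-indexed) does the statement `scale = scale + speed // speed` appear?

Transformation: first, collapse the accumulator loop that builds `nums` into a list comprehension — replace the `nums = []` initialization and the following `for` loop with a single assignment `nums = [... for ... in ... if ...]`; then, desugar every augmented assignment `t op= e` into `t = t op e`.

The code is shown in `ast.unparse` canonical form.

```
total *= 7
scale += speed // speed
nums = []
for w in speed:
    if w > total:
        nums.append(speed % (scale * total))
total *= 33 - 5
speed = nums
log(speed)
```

Transformed code:
total = total * 7
scale = scale + speed // speed
nums = [speed % (scale * total) for w in speed if w > total]
total = total * (33 - 5)
speed = nums
log(speed)

2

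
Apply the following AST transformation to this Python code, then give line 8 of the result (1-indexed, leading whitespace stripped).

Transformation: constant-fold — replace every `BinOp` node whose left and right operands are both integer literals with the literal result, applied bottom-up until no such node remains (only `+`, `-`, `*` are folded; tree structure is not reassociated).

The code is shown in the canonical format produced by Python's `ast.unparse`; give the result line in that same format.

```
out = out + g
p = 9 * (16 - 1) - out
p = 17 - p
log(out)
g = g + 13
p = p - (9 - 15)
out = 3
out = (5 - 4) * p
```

Transformed code:
out = out + g
p = 135 - out
p = 17 - p
log(out)
g = g + 13
p = p - -6
out = 3
out = 1 * p

out = 1 * p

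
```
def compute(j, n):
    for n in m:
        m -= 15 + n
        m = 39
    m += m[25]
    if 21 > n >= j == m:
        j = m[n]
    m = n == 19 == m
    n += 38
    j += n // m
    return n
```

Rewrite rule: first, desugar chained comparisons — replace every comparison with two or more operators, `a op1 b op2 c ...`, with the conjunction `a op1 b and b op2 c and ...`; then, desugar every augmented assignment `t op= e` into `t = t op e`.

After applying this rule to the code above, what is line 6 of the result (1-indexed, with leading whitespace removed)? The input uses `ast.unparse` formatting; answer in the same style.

Transformed code:
def compute(j, n):
    for n in m:
        m = m - (15 + n)
        m = 39
    m = m + m[25]
    if 21 > n and n >= j and (j == m):
        j = m[n]
    m = n == 19 and 19 == m
    n = n + 38
    j = j + n // m
    return n

if 21 > n and n >= j and (j == m):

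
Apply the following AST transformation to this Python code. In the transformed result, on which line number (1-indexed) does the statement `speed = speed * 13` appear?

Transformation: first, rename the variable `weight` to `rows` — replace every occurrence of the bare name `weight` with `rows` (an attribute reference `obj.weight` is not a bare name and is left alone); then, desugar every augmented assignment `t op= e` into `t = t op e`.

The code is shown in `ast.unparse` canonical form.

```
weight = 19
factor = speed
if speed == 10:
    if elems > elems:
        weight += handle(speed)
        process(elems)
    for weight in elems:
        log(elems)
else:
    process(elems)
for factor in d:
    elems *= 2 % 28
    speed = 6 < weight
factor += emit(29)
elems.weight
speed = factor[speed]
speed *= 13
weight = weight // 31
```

Transformed code:
rows = 19
factor = speed
if speed == 10:
    if elems > elems:
        rows = rows + handle(speed)
        process(elems)
    for rows in elems:
        log(elems)
else:
    process(elems)
for factor in d:
    elems = elems * (2 % 28)
    speed = 6 < rows
factor = factor + emit(29)
elems.weight
speed = factor[speed]
speed = speed * 13
rows = rows // 31

17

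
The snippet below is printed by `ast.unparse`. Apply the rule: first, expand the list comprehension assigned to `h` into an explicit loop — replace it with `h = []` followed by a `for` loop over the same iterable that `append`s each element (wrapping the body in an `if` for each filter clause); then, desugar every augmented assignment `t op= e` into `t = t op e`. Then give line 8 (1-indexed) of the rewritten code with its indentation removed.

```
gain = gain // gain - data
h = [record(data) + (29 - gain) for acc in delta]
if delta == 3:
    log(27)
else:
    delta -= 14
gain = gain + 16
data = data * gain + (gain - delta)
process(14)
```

delta = delta - 14

Transformed code:
gain = gain // gain - data
h = []
for acc in delta:
    h.append(record(data) + (29 - gain))
if delta == 3:
    log(27)
else:
    delta = delta - 14
gain = gain + 16
data = data * gain + (gain - delta)
process(14)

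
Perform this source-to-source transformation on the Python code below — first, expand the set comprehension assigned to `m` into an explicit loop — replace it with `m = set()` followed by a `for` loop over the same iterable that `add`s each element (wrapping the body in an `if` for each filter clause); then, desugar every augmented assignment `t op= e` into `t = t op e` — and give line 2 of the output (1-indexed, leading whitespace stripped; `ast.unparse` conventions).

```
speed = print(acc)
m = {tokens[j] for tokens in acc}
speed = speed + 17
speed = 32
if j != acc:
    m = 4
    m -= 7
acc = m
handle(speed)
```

m = set()

Transformed code:
speed = print(acc)
m = set()
for tokens in acc:
    m.add(tokens[j])
speed = speed + 17
speed = 32
if j != acc:
    m = 4
    m = m - 7
acc = m
handle(speed)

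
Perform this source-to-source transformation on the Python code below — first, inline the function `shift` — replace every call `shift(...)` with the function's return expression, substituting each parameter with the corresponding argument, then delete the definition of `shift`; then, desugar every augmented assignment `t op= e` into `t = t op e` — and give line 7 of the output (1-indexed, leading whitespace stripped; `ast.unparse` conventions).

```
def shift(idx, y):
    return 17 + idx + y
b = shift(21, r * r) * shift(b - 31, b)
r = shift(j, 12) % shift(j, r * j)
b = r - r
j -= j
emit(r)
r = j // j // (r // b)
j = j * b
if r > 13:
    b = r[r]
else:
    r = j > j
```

j = j * b

Transformed code:
b = (17 + 21 + r * r) * (17 + (b - 31) + b)
r = (17 + j + 12) % (17 + j + r * j)
b = r - r
j = j - j
emit(r)
r = j // j // (r // b)
j = j * b
if r > 13:
    b = r[r]
else:
    r = j > j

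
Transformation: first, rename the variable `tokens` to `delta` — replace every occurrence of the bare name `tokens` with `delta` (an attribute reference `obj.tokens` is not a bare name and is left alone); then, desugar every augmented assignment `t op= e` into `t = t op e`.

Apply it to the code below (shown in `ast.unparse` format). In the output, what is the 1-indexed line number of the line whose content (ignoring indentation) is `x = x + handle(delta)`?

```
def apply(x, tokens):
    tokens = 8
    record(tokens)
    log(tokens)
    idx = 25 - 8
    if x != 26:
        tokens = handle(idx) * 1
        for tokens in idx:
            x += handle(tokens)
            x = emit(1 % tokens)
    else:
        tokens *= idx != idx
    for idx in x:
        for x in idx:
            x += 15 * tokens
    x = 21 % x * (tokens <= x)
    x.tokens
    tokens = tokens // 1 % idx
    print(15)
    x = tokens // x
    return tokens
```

Transformed code:
def apply(x, delta):
    delta = 8
    record(delta)
    log(delta)
    idx = 25 - 8
    if x != 26:
        delta = handle(idx) * 1
        for delta in idx:
            x = x + handle(delta)
            x = emit(1 % delta)
    else:
        delta = delta * (idx != idx)
    for idx in x:
        for x in idx:
            x = x + 15 * delta
    x = 21 % x * (delta <= x)
    x.tokens
    delta = delta // 1 % idx
    print(15)
    x = delta // x
    return delta

9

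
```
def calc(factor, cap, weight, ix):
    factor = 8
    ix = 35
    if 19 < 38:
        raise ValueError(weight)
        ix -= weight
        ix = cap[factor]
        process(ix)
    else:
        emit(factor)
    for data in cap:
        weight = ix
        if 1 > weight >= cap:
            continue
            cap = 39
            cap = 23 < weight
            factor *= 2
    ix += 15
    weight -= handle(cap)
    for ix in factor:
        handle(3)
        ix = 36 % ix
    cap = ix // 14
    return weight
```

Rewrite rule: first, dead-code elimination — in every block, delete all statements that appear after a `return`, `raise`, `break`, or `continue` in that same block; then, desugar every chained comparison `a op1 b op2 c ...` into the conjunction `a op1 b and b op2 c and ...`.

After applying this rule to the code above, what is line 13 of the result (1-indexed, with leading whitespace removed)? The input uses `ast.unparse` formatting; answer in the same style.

weight -= handle(cap)

Transformed code:
def calc(factor, cap, weight, ix):
    factor = 8
    ix = 35
    if 19 < 38:
        raise ValueError(weight)
    else:
        emit(factor)
    for data in cap:
        weight = ix
        if 1 > weight and weight >= cap:
            continue
    ix += 15
    weight -= handle(cap)
    for ix in factor:
        handle(3)
        ix = 36 % ix
    cap = ix // 14
    return weight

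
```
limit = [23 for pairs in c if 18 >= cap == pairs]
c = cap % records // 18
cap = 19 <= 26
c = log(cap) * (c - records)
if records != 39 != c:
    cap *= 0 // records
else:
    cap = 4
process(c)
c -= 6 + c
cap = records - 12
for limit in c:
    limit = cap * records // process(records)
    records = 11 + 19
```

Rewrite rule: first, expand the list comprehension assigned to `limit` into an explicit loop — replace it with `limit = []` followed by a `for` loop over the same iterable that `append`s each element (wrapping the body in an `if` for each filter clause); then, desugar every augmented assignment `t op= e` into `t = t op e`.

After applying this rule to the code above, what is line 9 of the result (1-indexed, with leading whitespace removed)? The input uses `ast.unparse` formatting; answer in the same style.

Transformed code:
limit = []
for pairs in c:
    if 18 >= cap == pairs:
        limit.append(23)
c = cap % records // 18
cap = 19 <= 26
c = log(cap) * (c - records)
if records != 39 != c:
    cap = cap * (0 // records)
else:
    cap = 4
process(c)
c = c - (6 + c)
cap = records - 12
for limit in c:
    limit = cap * records // process(records)
    records = 11 + 19

cap = cap * (0 // records)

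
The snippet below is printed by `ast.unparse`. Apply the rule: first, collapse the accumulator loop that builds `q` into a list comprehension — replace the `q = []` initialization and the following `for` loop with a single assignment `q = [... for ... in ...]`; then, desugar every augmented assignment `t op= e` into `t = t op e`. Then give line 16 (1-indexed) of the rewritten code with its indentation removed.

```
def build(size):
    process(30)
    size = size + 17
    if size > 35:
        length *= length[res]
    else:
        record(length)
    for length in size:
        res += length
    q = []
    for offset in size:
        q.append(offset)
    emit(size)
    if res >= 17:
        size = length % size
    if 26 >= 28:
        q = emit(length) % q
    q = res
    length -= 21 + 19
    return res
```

q = res

Transformed code:
def build(size):
    process(30)
    size = size + 17
    if size > 35:
        length = length * length[res]
    else:
        record(length)
    for length in size:
        res = res + length
    q = [offset for offset in size]
    emit(size)
    if res >= 17:
        size = length % size
    if 26 >= 28:
        q = emit(length) % q
    q = res
    length = length - (21 + 19)
    return res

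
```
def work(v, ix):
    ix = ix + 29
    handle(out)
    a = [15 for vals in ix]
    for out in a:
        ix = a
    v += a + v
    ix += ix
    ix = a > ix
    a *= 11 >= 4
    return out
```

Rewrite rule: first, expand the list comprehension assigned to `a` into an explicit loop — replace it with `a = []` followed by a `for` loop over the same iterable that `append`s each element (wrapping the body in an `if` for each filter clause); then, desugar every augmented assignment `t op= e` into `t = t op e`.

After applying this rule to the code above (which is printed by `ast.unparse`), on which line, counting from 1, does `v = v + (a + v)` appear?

9

Transformed code:
def work(v, ix):
    ix = ix + 29
    handle(out)
    a = []
    for vals in ix:
        a.append(15)
    for out in a:
        ix = a
    v = v + (a + v)
    ix = ix + ix
    ix = a > ix
    a = a * (11 >= 4)
    return out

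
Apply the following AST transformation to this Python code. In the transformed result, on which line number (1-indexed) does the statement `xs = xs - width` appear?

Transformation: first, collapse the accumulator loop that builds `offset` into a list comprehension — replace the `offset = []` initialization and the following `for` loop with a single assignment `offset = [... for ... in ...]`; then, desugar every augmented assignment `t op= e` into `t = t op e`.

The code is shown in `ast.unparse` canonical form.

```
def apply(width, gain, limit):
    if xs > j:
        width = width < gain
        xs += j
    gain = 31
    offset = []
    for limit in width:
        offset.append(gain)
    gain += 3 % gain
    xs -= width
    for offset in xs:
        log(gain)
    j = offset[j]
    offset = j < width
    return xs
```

Transformed code:
def apply(width, gain, limit):
    if xs > j:
        width = width < gain
        xs = xs + j
    gain = 31
    offset = [gain for limit in width]
    gain = gain + 3 % gain
    xs = xs - width
    for offset in xs:
        log(gain)
    j = offset[j]
    offset = j < width
    return xs

8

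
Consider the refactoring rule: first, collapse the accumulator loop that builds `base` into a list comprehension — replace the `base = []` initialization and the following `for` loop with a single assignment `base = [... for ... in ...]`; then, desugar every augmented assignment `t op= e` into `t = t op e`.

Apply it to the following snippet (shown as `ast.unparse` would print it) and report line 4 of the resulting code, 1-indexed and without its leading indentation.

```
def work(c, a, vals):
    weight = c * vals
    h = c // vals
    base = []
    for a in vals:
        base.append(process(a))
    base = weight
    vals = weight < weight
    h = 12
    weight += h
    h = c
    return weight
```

base = [process(a) for a in vals]

Transformed code:
def work(c, a, vals):
    weight = c * vals
    h = c // vals
    base = [process(a) for a in vals]
    base = weight
    vals = weight < weight
    h = 12
    weight = weight + h
    h = c
    return weight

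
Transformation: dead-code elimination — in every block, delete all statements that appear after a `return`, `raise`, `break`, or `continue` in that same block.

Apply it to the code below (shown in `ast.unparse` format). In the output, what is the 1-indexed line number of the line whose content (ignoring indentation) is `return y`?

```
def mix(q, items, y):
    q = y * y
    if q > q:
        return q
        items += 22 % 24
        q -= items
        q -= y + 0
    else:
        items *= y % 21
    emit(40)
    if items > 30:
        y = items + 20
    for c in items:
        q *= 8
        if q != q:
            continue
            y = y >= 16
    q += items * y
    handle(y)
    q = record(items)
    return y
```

17

Transformed code:
def mix(q, items, y):
    q = y * y
    if q > q:
        return q
    else:
        items *= y % 21
    emit(40)
    if items > 30:
        y = items + 20
    for c in items:
        q *= 8
        if q != q:
            continue
    q += items * y
    handle(y)
    q = record(items)
    return y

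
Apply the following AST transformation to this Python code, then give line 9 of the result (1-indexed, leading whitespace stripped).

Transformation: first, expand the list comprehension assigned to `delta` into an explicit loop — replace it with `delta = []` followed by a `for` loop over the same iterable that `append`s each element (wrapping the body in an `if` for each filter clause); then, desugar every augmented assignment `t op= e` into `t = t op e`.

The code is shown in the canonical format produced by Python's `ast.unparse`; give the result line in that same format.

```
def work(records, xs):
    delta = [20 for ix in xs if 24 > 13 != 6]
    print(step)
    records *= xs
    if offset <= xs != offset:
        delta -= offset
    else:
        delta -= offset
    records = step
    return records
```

delta = delta - offset

Transformed code:
def work(records, xs):
    delta = []
    for ix in xs:
        if 24 > 13 != 6:
            delta.append(20)
    print(step)
    records = records * xs
    if offset <= xs != offset:
        delta = delta - offset
    else:
        delta = delta - offset
    records = step
    return records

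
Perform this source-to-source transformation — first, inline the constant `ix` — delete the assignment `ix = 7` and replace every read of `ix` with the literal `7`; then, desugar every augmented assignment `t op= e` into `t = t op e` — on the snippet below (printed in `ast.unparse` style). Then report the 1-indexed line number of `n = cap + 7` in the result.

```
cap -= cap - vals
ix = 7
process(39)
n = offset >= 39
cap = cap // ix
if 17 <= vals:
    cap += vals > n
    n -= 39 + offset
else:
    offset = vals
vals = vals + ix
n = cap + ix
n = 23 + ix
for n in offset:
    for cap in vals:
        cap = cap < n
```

Transformed code:
cap = cap - (cap - vals)
process(39)
n = offset >= 39
cap = cap // 7
if 17 <= vals:
    cap = cap + (vals > n)
    n = n - (39 + offset)
else:
    offset = vals
vals = vals + 7
n = cap + 7
n = 23 + 7
for n in offset:
    for cap in vals:
        cap = cap < n

11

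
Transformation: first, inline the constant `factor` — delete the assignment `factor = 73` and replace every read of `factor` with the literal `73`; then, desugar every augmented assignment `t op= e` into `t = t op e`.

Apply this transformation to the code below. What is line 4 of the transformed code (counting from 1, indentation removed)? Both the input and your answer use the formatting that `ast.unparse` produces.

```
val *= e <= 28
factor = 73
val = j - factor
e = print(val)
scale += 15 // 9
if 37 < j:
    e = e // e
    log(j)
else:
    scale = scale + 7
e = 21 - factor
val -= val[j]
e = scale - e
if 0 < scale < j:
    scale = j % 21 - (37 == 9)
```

Transformed code:
val = val * (e <= 28)
val = j - 73
e = print(val)
scale = scale + 15 // 9
if 37 < j:
    e = e // e
    log(j)
else:
    scale = scale + 7
e = 21 - 73
val = val - val[j]
e = scale - e
if 0 < scale < j:
    scale = j % 21 - (37 == 9)

scale = scale + 15 // 9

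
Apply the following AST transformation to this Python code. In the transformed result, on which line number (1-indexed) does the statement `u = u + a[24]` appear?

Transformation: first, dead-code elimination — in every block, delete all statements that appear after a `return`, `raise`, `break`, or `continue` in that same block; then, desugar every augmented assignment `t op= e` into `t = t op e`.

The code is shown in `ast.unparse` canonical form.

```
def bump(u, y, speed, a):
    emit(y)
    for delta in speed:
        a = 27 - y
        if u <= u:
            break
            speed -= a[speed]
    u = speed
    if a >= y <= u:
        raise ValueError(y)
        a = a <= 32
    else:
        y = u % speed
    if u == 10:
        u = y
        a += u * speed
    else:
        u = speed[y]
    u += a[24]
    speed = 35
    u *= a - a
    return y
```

17

Transformed code:
def bump(u, y, speed, a):
    emit(y)
    for delta in speed:
        a = 27 - y
        if u <= u:
            break
    u = speed
    if a >= y <= u:
        raise ValueError(y)
    else:
        y = u % speed
    if u == 10:
        u = y
        a = a + u * speed
    else:
        u = speed[y]
    u = u + a[24]
    speed = 35
    u = u * (a - a)
    return y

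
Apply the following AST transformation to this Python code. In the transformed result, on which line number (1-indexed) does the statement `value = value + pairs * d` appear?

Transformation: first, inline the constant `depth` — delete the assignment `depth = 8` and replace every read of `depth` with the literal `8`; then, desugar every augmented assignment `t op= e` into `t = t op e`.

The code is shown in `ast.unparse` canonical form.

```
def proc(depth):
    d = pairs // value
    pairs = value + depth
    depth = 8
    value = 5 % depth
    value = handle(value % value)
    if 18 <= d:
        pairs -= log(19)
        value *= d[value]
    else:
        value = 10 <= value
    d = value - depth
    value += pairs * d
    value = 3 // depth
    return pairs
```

12

Transformed code:
def proc(depth):
    d = pairs // value
    pairs = value + 8
    value = 5 % 8
    value = handle(value % value)
    if 18 <= d:
        pairs = pairs - log(19)
        value = value * d[value]
    else:
        value = 10 <= value
    d = value - 8
    value = value + pairs * d
    value = 3 // 8
    return pairs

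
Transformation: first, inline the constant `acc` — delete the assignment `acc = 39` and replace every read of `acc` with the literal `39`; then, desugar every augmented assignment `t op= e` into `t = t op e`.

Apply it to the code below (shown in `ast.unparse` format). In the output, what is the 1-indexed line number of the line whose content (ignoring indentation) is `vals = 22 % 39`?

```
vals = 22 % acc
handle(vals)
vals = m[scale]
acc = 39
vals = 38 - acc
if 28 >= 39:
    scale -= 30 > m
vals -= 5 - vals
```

Transformed code:
vals = 22 % 39
handle(vals)
vals = m[scale]
vals = 38 - 39
if 28 >= 39:
    scale = scale - (30 > m)
vals = vals - (5 - vals)

1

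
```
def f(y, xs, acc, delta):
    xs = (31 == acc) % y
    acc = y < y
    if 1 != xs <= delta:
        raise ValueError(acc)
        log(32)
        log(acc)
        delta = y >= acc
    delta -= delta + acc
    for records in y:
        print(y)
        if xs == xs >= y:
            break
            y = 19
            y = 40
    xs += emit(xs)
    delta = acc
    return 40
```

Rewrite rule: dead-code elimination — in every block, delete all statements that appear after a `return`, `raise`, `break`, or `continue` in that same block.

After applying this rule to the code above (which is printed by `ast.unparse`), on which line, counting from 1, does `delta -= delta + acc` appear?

6

Transformed code:
def f(y, xs, acc, delta):
    xs = (31 == acc) % y
    acc = y < y
    if 1 != xs <= delta:
        raise ValueError(acc)
    delta -= delta + acc
    for records in y:
        print(y)
        if xs == xs >= y:
            break
    xs += emit(xs)
    delta = acc
    return 40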